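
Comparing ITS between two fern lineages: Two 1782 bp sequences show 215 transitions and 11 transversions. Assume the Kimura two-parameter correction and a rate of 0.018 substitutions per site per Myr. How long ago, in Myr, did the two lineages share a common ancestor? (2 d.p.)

4.04

P = 215/1782 ≈ 0.120651 and Q = 11/1782 ≈ 0.006173.
Under the Kimura two-parameter model, d = −½ ln(1 − 2P − Q) − ¼ ln(1 − 2Q).
1 − 2P − Q = 0.752525, giving −½ ln(0.752525) = 0.142161.
1 − 2Q = 0.987654, giving −¼ ln(0.987654) = 0.003106.
d = 0.142161 + 0.003106 = 0.145267.
Under a molecular clock d = 2μt, so t = d/(2μ) = 0.145267 / (2 × 0.018) = 4.04 Myr.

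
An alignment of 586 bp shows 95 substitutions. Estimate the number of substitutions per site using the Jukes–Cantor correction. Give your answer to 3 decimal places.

p = 95/586 ≈ 0.162116.
d = −(3/4) ln(1 − 4p/3) = −0.75 ln(1 − 0.216155) = −0.75 ln(0.783845)
  = −0.75 × (-0.243544) = 0.182658 substitutions/site.

0.183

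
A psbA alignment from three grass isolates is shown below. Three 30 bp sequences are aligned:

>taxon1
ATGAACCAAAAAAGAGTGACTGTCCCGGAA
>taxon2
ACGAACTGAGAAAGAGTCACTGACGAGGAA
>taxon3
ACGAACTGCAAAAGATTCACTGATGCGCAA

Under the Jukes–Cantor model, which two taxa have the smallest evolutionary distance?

taxon2 and taxon3

taxon1–taxon2: 8/30 differ, p = 0.267, d = 0.330.
taxon1–taxon3: 10/30 differ, p = 0.333, d = 0.441.
taxon2–taxon3: 6/30 differ, p = 0.200, d = 0.233.
The smallest distance is between taxon2 and taxon3.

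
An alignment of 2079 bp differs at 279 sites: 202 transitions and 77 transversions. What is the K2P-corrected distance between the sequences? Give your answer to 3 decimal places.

P = 202/2079 ≈ 0.097162 and Q = 77/2079 ≈ 0.037037.
Under the Kimura two-parameter model, d = −½ ln(1 − 2P − Q) − ¼ ln(1 − 2Q).
1 − 2P − Q = 0.768639, giving −½ ln(0.768639) = 0.131567.
1 − 2Q = 0.925926, giving −¼ ln(0.925926) = 0.019240.
d = 0.131567 + 0.019240 = 0.150807.

0.151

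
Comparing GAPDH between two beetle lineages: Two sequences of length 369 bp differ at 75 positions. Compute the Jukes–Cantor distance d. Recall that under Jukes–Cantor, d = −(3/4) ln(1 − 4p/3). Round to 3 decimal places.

0.237

p = 75/369 ≈ 0.203252.
d = −(3/4) ln(1 − 4p/3) = −0.75 ln(1 − 0.271003) = −0.75 ln(0.728997)
  = −0.75 × (-0.316086) = 0.237065 substitutions/site.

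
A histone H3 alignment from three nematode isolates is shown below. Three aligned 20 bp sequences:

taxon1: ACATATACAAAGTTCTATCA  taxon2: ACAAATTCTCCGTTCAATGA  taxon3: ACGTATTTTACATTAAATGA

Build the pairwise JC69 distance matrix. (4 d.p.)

d(taxon1,taxon2) = 0.4715, d(taxon1,taxon3) = 0.6872, d(taxon2,taxon3) = 0.3831

taxon1–taxon2: 7/20 sites differ → p = 0.35, d = −0.75 ln(1 − 0.466667) = 0.471457 ≈ 0.4715.
taxon1–taxon3: 9/20 sites differ → p = 0.45, d = −0.75 ln(1 − 0.6) = 0.687218 ≈ 0.6872.
taxon2–taxon3: 6/20 sites differ → p = 0.3, d = −0.75 ln(1 − 0.4) = 0.383119 ≈ 0.3831.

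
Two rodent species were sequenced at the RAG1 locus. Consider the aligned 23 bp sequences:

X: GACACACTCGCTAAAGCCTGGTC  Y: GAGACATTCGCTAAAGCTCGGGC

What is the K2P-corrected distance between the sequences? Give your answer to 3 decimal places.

0.261

Of 23 sites, 3 differences are transitions and 2 are transversions, so P = 3/23 ≈ 0.130435 and Q = 2/23 ≈ 0.086957.
Under the Kimura two-parameter model, d = −½ ln(1 − 2P − Q) − ¼ ln(1 − 2Q).
1 − 2P − Q = 0.652173, giving −½ ln(0.652173) = 0.213723.
1 − 2Q = 0.826086, giving −¼ ln(0.826086) = 0.047764.
d = 0.213723 + 0.047764 = 0.261487.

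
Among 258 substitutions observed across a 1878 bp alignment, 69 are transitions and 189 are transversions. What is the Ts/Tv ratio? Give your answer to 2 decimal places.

R = 69/189 = 0.365079… ≈ 0.37 (to 2 d.p.).

0.37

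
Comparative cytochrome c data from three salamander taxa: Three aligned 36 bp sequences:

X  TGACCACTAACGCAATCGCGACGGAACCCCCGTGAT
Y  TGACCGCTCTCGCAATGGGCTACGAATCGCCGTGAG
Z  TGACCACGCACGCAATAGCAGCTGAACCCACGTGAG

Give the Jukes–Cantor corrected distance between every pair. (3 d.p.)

d(X,Y) = 0.441, d(X,Z) = 0.264, d(Y,Z) = 0.441

X–Y: 12/36 sites differ → p ≈ 0.333333, d = −0.75 ln(1 − 0.444444) = 0.440839 ≈ 0.441.
X–Z: 8/36 sites differ → p ≈ 0.222222, d = −0.75 ln(1 − 0.296296) = 0.263548 ≈ 0.264.
Y–Z: 12/36 sites differ → p ≈ 0.333333, d = −0.75 ln(1 − 0.444444) = 0.440839 ≈ 0.441.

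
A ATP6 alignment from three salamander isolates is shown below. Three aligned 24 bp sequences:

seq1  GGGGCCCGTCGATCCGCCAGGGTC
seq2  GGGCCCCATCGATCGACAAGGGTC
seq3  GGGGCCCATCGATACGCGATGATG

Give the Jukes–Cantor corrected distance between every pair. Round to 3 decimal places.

seq1–seq2: 5/24 sites differ → p ≈ 0.208333, d = −0.75 ln(1 − 0.277777) = 0.244066 ≈ 0.244.
seq1–seq3: 6/24 sites differ → p = 0.25, d = −0.75 ln(1 − 0.333333) = 0.304098 ≈ 0.304.
seq2–seq3: 8/24 sites differ → p ≈ 0.333333, d = −0.75 ln(1 − 0.444444) = 0.440839 ≈ 0.441.

d(seq1,seq2) = 0.244, d(seq1,seq3) = 0.304, d(seq2,seq3) = 0.441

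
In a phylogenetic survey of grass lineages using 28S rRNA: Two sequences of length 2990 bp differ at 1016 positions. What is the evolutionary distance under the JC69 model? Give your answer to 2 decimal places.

p = 1016/2990 ≈ 0.339799.
d = −(3/4) ln(1 − 4p/3) = −0.75 ln(1 − 0.453065) = −0.75 ln(0.546935)
  = −0.75 × (-0.603425) = 0.452569 substitutions/site.

0.45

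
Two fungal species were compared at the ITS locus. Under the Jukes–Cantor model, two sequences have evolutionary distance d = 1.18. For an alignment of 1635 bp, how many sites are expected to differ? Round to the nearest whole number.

972

Invert JC69: p = (3/4)(1 − e^(−4d/3)) = 0.75 × (1 − e^(-1.573333)) = 0.75 × (1 − 0.207353) = 0.594485.
Expected differing sites = pL ≈ 0.594485 × 1635 = 971.982975 ≈ 972.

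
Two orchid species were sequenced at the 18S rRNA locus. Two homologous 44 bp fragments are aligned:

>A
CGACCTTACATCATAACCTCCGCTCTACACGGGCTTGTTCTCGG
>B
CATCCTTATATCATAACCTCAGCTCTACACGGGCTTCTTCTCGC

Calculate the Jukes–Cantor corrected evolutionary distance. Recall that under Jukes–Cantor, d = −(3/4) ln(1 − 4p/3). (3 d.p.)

0.151

The sequences differ at 6 of 44 sites (2, 3, 9, 21, 37, 44), so p = 6/44 ≈ 0.136364.
d = −(3/4) ln(1 − 4p/3) = −0.75 ln(1 − 0.181819) = −0.75 ln(0.818181)
  = −0.75 × (-0.200672) = 0.150504 substitutions/site.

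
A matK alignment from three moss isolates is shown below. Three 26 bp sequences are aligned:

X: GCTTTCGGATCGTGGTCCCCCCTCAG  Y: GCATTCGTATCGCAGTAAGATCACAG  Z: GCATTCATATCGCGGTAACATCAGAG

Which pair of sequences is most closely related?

Y and Z

X–Y: 10/26 differ, p = 0.385, d = 0.539.
X–Z: 10/26 differ, p = 0.385, d = 0.539.
Y–Z: 4/26 differ, p = 0.154, d = 0.172.
The smallest distance is between Y and Z.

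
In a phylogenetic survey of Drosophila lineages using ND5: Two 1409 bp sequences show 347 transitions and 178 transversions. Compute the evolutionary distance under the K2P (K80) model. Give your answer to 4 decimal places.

0.5551

P = 347/1409 ≈ 0.246274 and Q = 178/1409 ≈ 0.126331.
Under the Kimura two-parameter model, d = −½ ln(1 − 2P − Q) − ¼ ln(1 − 2Q).
1 − 2P − Q = 0.381121, giving −½ ln(0.381121) = 0.482319.
1 − 2Q = 0.747338, giving −¼ ln(0.747338) = 0.072809.
d = 0.482319 + 0.072809 = 0.555128.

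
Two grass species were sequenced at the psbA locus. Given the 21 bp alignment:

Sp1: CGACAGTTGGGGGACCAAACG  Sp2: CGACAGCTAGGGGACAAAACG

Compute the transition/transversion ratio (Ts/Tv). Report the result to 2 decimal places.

2.00

Transitions are A↔G and C↔T; transversions are all other mismatches.
Transitions: 2. Transversions: 1.
R = 2/1 = 2.00.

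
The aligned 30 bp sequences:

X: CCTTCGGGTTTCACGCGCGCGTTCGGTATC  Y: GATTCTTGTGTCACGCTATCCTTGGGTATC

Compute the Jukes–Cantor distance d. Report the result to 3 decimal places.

The sequences differ at 10 of 30 sites (1, 2, 6, 7, 10, 17, 18, 19, 21, 24), so p = 10/30 ≈ 0.333333.
d = −(3/4) ln(1 − 4p/3) = −0.75 ln(1 − 0.444444) = −0.75 ln(0.555556)
  = −0.75 × (-0.587786) = 0.440840 substitutions/site.

0.441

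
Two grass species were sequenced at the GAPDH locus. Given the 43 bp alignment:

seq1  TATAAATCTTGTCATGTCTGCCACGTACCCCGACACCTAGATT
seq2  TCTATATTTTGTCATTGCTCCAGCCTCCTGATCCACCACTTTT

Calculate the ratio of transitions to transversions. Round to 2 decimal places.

0.19

Transitions are A↔G and C↔T; transversions are all other mismatches.
Transitions: 3. Transversions: 16.
R = 3/16 = 0.1875 ≈ 0.19 (to 2 d.p.).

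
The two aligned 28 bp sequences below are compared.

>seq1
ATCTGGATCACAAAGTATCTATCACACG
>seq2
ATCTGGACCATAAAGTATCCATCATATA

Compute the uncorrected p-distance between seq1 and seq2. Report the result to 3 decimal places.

The sequences differ at 6 of 28 positions (sites 8, 11, 20, 25, 27, 28).
p = 6/28 = 0.214285… ≈ 0.214 (to 3 d.p.).

0.214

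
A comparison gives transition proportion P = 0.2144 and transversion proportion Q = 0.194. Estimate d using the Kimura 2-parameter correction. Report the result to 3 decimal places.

Under the Kimura two-parameter model, d = −½ ln(1 − 2P − Q) − ¼ ln(1 − 2Q).
1 − 2P − Q = 0.3772, giving −½ ln(0.3772) = 0.487490.
1 − 2Q = 0.612, giving −¼ ln(0.612) = 0.122756.
d = 0.487490 + 0.122756 = 0.610246.

0.610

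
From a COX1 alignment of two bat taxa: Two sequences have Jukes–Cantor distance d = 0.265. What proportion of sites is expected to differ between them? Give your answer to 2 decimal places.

p = (3/4)(1 − e^(−4d/3)) = 0.75 × (1 − e^(-0.353333)) = 0.75 × (1 − 0.702343) = 0.223243.

0.22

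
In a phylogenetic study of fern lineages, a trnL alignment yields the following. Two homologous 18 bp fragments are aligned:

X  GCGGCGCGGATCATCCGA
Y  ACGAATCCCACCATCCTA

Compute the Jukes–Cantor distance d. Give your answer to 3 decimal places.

The sequences differ at 8 of 18 sites (1, 4, 5, 6, 8, 9, 11, 17), so p = 8/18 ≈ 0.444444.
d = −(3/4) ln(1 − 4p/3) = −0.75 ln(1 − 0.592592) = −0.75 ln(0.407408)
  = −0.75 × (-0.897940) = 0.673455 substitutions/site.

0.673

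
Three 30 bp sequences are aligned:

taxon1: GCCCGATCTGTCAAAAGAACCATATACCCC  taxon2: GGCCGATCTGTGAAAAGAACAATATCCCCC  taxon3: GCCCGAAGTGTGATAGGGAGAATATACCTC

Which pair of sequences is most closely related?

taxon1 and taxon2

taxon1–taxon2: 4/30 differ, p = 0.133, d = 0.147.
taxon1–taxon3: 9/30 differ, p = 0.300, d = 0.383.
taxon2–taxon3: 9/30 differ, p = 0.300, d = 0.383.
The smallest distance is between taxon1 and taxon2.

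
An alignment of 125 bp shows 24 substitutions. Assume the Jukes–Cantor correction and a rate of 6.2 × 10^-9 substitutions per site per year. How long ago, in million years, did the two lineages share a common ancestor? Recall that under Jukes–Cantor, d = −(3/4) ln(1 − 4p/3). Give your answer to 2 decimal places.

17.89

p = 24/125 = 0.192.
d = −(3/4) ln(1 − 4p/3) = −0.75 ln(1 − 0.256) = −0.75 ln(0.744)
  = −0.75 × (-0.295714) = 0.221786 substitutions/site.
Under a molecular clock d = 2μt, so t = d/(2μ) = 0.221786 / (2 × 6.2 × 10^-9) = 17.89 million years.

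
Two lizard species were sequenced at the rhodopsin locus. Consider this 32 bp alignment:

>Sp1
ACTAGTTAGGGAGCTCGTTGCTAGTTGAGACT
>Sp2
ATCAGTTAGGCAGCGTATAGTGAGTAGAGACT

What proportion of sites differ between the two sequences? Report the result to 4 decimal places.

The sequences differ at 10 of 32 positions (sites 2, 3, 11, 15, 16, 17, 19, 21, 22, 26).
p = 10/32 = 0.3125.

0.3125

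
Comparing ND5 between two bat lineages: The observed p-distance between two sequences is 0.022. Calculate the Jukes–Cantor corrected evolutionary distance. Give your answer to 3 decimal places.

0.022

d = −(3/4) ln(1 − 4p/3) = −0.75 ln(1 − 0.029333) = −0.75 ln(0.970667)
  = −0.75 × (-0.029772) = 0.022329 substitutions/site.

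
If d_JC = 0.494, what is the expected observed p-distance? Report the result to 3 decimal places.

0.362

p = (3/4)(1 − e^(−4d/3)) = 0.75 × (1 − e^(-0.658667)) = 0.75 × (1 − 0.517541) = 0.361844.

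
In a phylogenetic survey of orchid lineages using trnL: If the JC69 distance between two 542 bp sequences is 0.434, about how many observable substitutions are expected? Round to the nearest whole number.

Invert JC69: p = (3/4)(1 − e^(−4d/3)) = 0.75 × (1 − e^(-0.578667)) = 0.75 × (1 − 0.560645) = 0.329516.
Expected differing sites = pL ≈ 0.329516 × 542 = 178.597672 ≈ 179.

179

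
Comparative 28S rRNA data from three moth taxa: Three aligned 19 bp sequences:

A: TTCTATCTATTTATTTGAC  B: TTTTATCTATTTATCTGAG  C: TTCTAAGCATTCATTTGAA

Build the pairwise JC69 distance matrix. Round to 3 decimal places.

A–B: 3/19 sites differ → p ≈ 0.157895, d = −0.75 ln(1 − 0.210527) = 0.177292 ≈ 0.177.
A–C: 5/19 sites differ → p ≈ 0.263158, d = −0.75 ln(1 − 0.350877) = 0.324100 ≈ 0.324.
B–C: 7/19 sites differ → p ≈ 0.368421, d = −0.75 ln(1 − 0.491228) = 0.506816 ≈ 0.507.

d(A,B) = 0.177, d(A,C) = 0.324, d(B,C) = 0.507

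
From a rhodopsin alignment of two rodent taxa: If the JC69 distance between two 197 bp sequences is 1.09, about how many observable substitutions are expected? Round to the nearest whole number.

Invert JC69: p = (3/4)(1 − e^(−4d/3)) = 0.75 × (1 − e^(-1.453333)) = 0.75 × (1 − 0.233790) = 0.574658.
Expected differing sites = pL ≈ 0.574658 × 197 = 113.207626 ≈ 113.

113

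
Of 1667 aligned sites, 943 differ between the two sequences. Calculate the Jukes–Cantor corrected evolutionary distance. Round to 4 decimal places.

1.0526

p = 943/1667 ≈ 0.565687.
d = −(3/4) ln(1 − 4p/3) = −0.75 ln(1 − 0.754249) = −0.75 ln(0.245751)
  = −0.75 × (-1.403436) = 1.052577 substitutions/site.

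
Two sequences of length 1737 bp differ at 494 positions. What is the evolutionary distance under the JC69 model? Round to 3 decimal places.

0.358

p = 494/1737 ≈ 0.284398.
d = −(3/4) ln(1 − 4p/3) = −0.75 ln(1 − 0.379197) = −0.75 ln(0.620803)
  = −0.75 × (-0.476741) = 0.357556 substitutions/site.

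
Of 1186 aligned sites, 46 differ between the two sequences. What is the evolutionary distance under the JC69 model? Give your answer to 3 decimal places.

0.040

p = 46/1186 ≈ 0.038786.
d = −(3/4) ln(1 − 4p/3) = −0.75 ln(1 − 0.051715) = −0.75 ln(0.948285)
  = −0.75 × (-0.053100) = 0.039825 substitutions/site.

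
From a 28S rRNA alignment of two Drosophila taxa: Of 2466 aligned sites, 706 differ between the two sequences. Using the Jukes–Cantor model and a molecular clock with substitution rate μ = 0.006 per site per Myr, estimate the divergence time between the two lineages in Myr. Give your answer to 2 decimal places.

30.05

p = 706/2466 ≈ 0.286294.
d = −(3/4) ln(1 − 4p/3) = −0.75 ln(1 − 0.381725) = −0.75 ln(0.618275)
  = −0.75 × (-0.480822) = 0.360617 substitutions/site.
Under a molecular clock d = 2μt, so t = d/(2μ) = 0.360617 / (2 × 0.006) = 30.05 Myr.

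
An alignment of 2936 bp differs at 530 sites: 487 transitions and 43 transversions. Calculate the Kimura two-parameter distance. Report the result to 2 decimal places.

0.22

P = 487/2936 ≈ 0.165872 and Q = 43/2936 ≈ 0.014646.
Under the Kimura two-parameter model, d = −½ ln(1 − 2P − Q) − ¼ ln(1 − 2Q).
1 − 2P − Q = 0.65361, giving −½ ln(0.65361) = 0.212622.
1 − 2Q = 0.970708, giving −¼ ln(0.970708) = 0.007432.
d = 0.212622 + 0.007432 = 0.220054.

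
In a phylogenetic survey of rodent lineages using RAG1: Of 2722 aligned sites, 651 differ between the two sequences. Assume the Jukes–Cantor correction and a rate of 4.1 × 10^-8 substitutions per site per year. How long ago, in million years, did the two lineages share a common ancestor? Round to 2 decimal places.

p = 651/2722 ≈ 0.239162.
d = −(3/4) ln(1 − 4p/3) = −0.75 ln(1 − 0.318883) = −0.75 ln(0.681117)
  = −0.75 × (-0.384021) = 0.288016 substitutions/site.
Under a molecular clock d = 2μt, so t = d/(2μ) = 0.288016 / (2 × 4.1 × 10^-8) = 3.51 million years.

3.51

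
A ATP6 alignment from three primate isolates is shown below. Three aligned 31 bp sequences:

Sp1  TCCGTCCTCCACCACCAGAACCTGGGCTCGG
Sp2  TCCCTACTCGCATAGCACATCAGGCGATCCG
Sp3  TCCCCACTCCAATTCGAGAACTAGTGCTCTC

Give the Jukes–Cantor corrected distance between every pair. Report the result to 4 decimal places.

d(Sp1,Sp2) = 0.6913, d(Sp1,Sp3) = 0.5445, d(Sp2,Sp3) = 0.6913

Sp1–Sp2: 14/31 sites differ → p ≈ 0.451613, d = −0.75 ln(1 − 0.602151) = 0.691262 ≈ 0.6913.
Sp1–Sp3: 12/31 sites differ → p ≈ 0.387097, d = −0.75 ln(1 − 0.516129) = 0.544453 ≈ 0.5445.
Sp2–Sp3: 14/31 sites differ → p ≈ 0.451613, d = −0.75 ln(1 − 0.602151) = 0.691262 ≈ 0.6913.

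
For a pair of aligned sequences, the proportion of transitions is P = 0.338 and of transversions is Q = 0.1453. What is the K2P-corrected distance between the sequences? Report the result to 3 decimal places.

0.947

Under the Kimura two-parameter model, d = −½ ln(1 − 2P − Q) − ¼ ln(1 − 2Q).
1 − 2P − Q = 0.1787, giving −½ ln(0.1787) = 0.861023.
1 − 2Q = 0.7094, giving −¼ ln(0.7094) = 0.085834.
d = 0.861023 + 0.085834 = 0.946857.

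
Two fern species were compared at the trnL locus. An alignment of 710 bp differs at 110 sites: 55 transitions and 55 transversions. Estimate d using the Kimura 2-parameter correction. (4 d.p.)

0.1743

P = 55/710 ≈ 0.077465 and Q = 55/710 ≈ 0.077465.
Under the Kimura two-parameter model, d = −½ ln(1 − 2P − Q) − ¼ ln(1 − 2Q).
1 − 2P − Q = 0.767605, giving −½ ln(0.767605) = 0.132240.
1 − 2Q = 0.84507, giving −¼ ln(0.84507) = 0.042084.
d = 0.132240 + 0.042084 = 0.174324.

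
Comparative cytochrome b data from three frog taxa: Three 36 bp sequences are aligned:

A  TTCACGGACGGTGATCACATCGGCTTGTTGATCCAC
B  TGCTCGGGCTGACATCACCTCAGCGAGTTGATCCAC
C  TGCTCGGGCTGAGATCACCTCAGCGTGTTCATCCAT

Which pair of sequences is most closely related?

A–B: 10/36 differ, p = 0.278, d = 0.347.
A–C: 10/36 differ, p = 0.278, d = 0.347.
B–C: 4/36 differ, p = 0.111, d = 0.120.
The smallest distance is between B and C.

B and C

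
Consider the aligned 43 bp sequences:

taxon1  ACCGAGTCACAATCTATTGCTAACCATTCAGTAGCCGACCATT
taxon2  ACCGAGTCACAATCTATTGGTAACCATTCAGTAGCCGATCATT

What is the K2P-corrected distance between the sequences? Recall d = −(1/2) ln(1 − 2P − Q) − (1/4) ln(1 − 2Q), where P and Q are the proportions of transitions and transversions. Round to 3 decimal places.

0.048

Of 43 sites, 1 differences are transitions and 1 are transversions, so P = 1/43 ≈ 0.023256 and Q = 1/43 ≈ 0.023256.
Under the Kimura two-parameter model, d = −½ ln(1 − 2P − Q) − ¼ ln(1 − 2Q).
1 − 2P − Q = 0.930232, giving −½ ln(0.930232) = 0.036161.
1 − 2Q = 0.953488, giving −¼ ln(0.953488) = 0.011907.
d = 0.036161 + 0.011907 = 0.048068.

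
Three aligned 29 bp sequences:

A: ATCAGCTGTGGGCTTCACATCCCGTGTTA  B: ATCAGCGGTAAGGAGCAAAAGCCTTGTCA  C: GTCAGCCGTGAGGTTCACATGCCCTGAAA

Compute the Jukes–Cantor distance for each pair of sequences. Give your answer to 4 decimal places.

A–B: 11/29 sites differ → p ≈ 0.37931, d = −0.75 ln(1 − 0.505747) = 0.528531 ≈ 0.5285.
A–C: 8/29 sites differ → p ≈ 0.275862, d = −0.75 ln(1 − 0.367816) = 0.343931 ≈ 0.3439.
B–C: 10/29 sites differ → p ≈ 0.344828, d = −0.75 ln(1 − 0.459771) = 0.461822 ≈ 0.4618.

d(A,B) = 0.5285, d(A,C) = 0.3439, d(B,C) = 0.4618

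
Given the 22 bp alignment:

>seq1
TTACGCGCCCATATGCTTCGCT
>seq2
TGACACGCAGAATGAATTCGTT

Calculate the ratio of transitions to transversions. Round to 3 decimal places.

Transitions are A↔G and C↔T; transversions are all other mismatches.
Transitions: 3. Transversions: 7.
R = 3/7 = 0.428571… ≈ 0.429 (to 3 d.p.).

0.429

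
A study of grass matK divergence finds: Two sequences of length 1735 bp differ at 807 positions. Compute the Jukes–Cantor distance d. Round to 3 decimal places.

p = 807/1735 ≈ 0.46513.
d = −(3/4) ln(1 − 4p/3) = −0.75 ln(1 − 0.620173) = −0.75 ln(0.379827)
  = −0.75 × (-0.968039) = 0.726029 substitutions/site.

0.726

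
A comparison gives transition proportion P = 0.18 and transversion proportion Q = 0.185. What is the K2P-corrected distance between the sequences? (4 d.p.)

0.5092

Under the Kimura two-parameter model, d = −½ ln(1 − 2P − Q) − ¼ ln(1 − 2Q).
1 − 2P − Q = 0.455, giving −½ ln(0.455) = 0.393729.
1 − 2Q = 0.63, giving −¼ ln(0.63) = 0.115509.
d = 0.393729 + 0.115509 = 0.509238.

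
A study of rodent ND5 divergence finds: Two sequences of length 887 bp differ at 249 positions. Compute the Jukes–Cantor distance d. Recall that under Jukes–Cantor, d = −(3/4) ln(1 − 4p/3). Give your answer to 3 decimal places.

0.352

p = 249/887 ≈ 0.280722.
d = −(3/4) ln(1 − 4p/3) = −0.75 ln(1 − 0.374296) = −0.75 ln(0.625704)
  = −0.75 × (-0.468878) = 0.351659 substitutions/site.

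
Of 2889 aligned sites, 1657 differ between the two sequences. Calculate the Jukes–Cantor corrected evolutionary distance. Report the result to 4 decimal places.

1.0853

p = 1657/2889 ≈ 0.573555.
d = −(3/4) ln(1 − 4p/3) = −0.75 ln(1 − 0.76474) = −0.75 ln(0.23526)
  = −0.75 × (-1.447064) = 1.085298 substitutions/site.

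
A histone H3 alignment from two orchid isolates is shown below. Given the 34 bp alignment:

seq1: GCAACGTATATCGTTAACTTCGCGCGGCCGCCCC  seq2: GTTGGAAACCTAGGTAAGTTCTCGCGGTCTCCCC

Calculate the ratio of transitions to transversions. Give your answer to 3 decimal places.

0.556

Transitions are A↔G and C↔T; transversions are all other mismatches.
Transitions: 5. Transversions: 9.
R = 5/9 = 0.555555… ≈ 0.556 (to 3 d.p.).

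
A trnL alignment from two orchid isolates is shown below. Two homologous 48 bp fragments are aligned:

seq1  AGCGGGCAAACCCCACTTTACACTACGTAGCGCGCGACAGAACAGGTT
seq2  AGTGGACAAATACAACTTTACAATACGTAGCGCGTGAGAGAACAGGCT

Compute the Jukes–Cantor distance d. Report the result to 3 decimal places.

The sequences differ at 9 of 48 sites (3, 6, 11, 12, 14, 23, 35, 38, 47), so p = 9/48 = 0.1875.
d = −(3/4) ln(1 − 4p/3) = −0.75 ln(1 − 0.25) = −0.75 ln(0.75)
  = −0.75 × (-0.287682) = 0.215762 substitutions/site.

0.216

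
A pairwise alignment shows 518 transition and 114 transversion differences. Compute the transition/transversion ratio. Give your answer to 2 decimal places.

R = 518/114 = 4.543859… ≈ 4.54 (to 2 d.p.).

4.54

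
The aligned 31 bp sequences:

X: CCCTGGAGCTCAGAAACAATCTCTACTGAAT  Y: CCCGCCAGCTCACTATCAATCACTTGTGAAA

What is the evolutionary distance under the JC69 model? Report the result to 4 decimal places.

0.4217

The sequences differ at 10 of 31 sites (4, 5, 6, 13, 14, 16, 22, 25, 26, 31), so p = 10/31 ≈ 0.322581.
d = −(3/4) ln(1 − 4p/3) = −0.75 ln(1 − 0.430108) = −0.75 ln(0.569892)
  = −0.75 × (-0.562308) = 0.421731 substitutions/site.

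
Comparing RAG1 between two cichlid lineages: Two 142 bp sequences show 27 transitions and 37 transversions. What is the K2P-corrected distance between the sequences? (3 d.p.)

0.696

P = 27/142 ≈ 0.190141 and Q = 37/142 ≈ 0.260563.
Under the Kimura two-parameter model, d = −½ ln(1 − 2P − Q) − ¼ ln(1 − 2Q).
1 − 2P − Q = 0.359155, giving −½ ln(0.359155) = 0.512001.
1 − 2Q = 0.478874, giving −¼ ln(0.478874) = 0.184079.
d = 0.512001 + 0.184079 = 0.696080.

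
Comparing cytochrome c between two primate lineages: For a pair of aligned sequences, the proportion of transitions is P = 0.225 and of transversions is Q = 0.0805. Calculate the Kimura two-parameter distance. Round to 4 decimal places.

0.4219

Under the Kimura two-parameter model, d = −½ ln(1 − 2P − Q) − ¼ ln(1 − 2Q).
1 − 2P − Q = 0.4695, giving −½ ln(0.4695) = 0.378043.
1 − 2Q = 0.839, giving −¼ ln(0.839) = 0.043886.
d = 0.378043 + 0.043886 = 0.421929.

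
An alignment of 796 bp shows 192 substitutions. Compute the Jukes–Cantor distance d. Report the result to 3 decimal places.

p = 192/796 ≈ 0.241206.
d = −(3/4) ln(1 − 4p/3) = −0.75 ln(1 − 0.321608) = −0.75 ln(0.678392)
  = −0.75 × (-0.388030) = 0.291023 substitutions/site.

0.291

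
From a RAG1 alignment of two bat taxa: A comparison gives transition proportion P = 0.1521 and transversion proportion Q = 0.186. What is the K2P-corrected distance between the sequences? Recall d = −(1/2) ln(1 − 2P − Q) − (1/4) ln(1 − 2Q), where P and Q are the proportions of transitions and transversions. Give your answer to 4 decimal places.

0.4532

Under the Kimura two-parameter model, d = −½ ln(1 − 2P − Q) − ¼ ln(1 − 2Q).
1 − 2P − Q = 0.5098, giving −½ ln(0.5098) = 0.336868.
1 − 2Q = 0.628, giving −¼ ln(0.628) = 0.116304.
d = 0.336868 + 0.116304 = 0.453172.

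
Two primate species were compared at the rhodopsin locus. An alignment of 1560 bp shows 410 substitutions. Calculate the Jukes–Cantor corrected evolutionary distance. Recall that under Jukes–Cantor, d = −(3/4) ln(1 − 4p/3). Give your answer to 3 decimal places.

0.324

p = 410/1560 ≈ 0.262821.
d = −(3/4) ln(1 − 4p/3) = −0.75 ln(1 − 0.350428) = −0.75 ln(0.649572)
  = −0.75 × (-0.431442) = 0.323582 substitutions/site.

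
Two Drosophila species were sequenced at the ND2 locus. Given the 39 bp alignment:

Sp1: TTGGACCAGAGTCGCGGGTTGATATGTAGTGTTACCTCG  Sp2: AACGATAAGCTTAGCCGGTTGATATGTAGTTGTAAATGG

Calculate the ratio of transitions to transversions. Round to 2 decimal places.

0.08

Transitions are A↔G and C↔T; transversions are all other mismatches.
Transitions: 1. Transversions: 13.
R = 1/13 = 0.076923… ≈ 0.08 (to 2 d.p.).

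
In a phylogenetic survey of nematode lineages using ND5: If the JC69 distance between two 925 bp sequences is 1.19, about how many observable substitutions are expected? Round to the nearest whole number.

552

Invert JC69: p = (3/4)(1 − e^(−4d/3)) = 0.75 × (1 − e^(-1.586667)) = 0.75 × (1 − 0.204606) = 0.596546.
Expected differing sites = pL ≈ 0.596546 × 925 = 551.80505 ≈ 552.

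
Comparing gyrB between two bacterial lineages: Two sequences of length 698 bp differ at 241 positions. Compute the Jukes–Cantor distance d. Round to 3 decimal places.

p = 241/698 ≈ 0.345272.
d = −(3/4) ln(1 − 4p/3) = −0.75 ln(1 − 0.460363) = −0.75 ln(0.539637)
  = −0.75 × (-0.616859) = 0.462644 substitutions/site.

0.463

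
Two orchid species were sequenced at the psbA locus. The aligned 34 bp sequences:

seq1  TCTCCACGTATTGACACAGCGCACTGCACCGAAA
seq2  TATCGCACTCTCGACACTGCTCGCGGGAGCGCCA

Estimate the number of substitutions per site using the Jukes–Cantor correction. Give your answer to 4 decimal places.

The sequences differ at 15 of 34 sites, so p = 15/34 ≈ 0.441176.
d = −(3/4) ln(1 − 4p/3) = −0.75 ln(1 − 0.588235) = −0.75 ln(0.411765)
  = −0.75 × (-0.887302) = 0.665477 substitutions/site.

0.6655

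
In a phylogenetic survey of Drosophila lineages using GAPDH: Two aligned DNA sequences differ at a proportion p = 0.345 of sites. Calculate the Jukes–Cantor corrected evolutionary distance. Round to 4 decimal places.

0.4621

d = −(3/4) ln(1 − 4p/3) = −0.75 ln(1 − 0.46) = −0.75 ln(0.54)
  = −0.75 × (-0.616186) = 0.462140 substitutions/site.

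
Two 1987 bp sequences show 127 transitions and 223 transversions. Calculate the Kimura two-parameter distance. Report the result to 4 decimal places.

0.2008

P = 127/1987 ≈ 0.063915 and Q = 223/1987 ≈ 0.112229.
Under the Kimura two-parameter model, d = −½ ln(1 − 2P − Q) − ¼ ln(1 − 2Q).
1 − 2P − Q = 0.759941, giving −½ ln(0.759941) = 0.137257.
1 − 2Q = 0.775542, giving −¼ ln(0.775542) = 0.063548.
d = 0.137257 + 0.063548 = 0.200805.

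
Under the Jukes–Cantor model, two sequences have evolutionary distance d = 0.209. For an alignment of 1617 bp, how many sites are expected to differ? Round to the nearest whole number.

295

Invert JC69: p = (3/4)(1 − e^(−4d/3)) = 0.75 × (1 − e^(-0.278667)) = 0.75 × (1 − 0.756792) = 0.182406.
Expected differing sites = pL ≈ 0.182406 × 1617 = 294.950502 ≈ 295.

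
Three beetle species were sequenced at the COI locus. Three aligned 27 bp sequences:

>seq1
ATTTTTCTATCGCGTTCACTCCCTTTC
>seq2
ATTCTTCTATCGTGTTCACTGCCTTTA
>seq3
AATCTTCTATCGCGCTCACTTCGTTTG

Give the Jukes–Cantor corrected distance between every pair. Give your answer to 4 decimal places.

seq1–seq2: 4/27 sites differ → p ≈ 0.148148, d = −0.75 ln(1 − 0.197531) = 0.165047 ≈ 0.1650.
seq1–seq3: 6/27 sites differ → p ≈ 0.222222, d = −0.75 ln(1 − 0.296296) = 0.263548 ≈ 0.2635.
seq2–seq3: 6/27 sites differ → p ≈ 0.222222, d = −0.75 ln(1 − 0.296296) = 0.263548 ≈ 0.2635.

d(seq1,seq2) = 0.1650, d(seq1,seq3) = 0.2635, d(seq2,seq3) = 0.2635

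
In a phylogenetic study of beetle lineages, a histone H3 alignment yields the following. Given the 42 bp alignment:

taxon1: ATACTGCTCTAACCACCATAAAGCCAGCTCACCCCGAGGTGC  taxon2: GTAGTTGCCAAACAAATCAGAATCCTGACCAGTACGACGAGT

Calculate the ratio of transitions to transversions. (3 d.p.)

0.467

Transitions are A↔G and C↔T; transversions are all other mismatches.
Transitions: 7. Transversions: 15.
R = 7/15 = 0.466666… ≈ 0.467 (to 3 d.p.).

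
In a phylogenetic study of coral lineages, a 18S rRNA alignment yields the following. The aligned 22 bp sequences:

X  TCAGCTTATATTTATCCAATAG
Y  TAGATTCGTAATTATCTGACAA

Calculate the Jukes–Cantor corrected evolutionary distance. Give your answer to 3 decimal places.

0.824

The sequences differ at 11 of 22 sites, so p = 11/22 = 0.5.
d = −(3/4) ln(1 − 4p/3) = −0.75 ln(1 − 0.666667) = −0.75 ln(0.333333)
  = −0.75 × (-1.098613) = 0.823960 substitutions/site.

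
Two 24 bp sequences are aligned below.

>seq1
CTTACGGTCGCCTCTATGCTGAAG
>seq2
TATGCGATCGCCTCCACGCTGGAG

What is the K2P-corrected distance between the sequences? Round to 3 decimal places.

0.412

Of 24 sites, 6 differences are transitions and 1 are transversions, so P = 6/24 = 0.25 and Q = 1/24 ≈ 0.041667.
Under the Kimura two-parameter model, d = −½ ln(1 − 2P − Q) − ¼ ln(1 − 2Q).
1 − 2P − Q = 0.458333, giving −½ ln(0.458333) = 0.390080.
1 − 2Q = 0.916666, giving −¼ ln(0.916666) = 0.021753.
d = 0.390080 + 0.021753 = 0.411833.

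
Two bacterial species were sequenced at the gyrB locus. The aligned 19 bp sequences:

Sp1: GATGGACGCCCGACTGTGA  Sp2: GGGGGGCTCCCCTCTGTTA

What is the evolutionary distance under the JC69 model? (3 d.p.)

The sequences differ at 7 of 19 sites (2, 3, 6, 8, 12, 13, 18), so p = 7/19 ≈ 0.368421.
d = −(3/4) ln(1 − 4p/3) = −0.75 ln(1 − 0.491228) = −0.75 ln(0.508772)
  = −0.75 × (-0.675755) = 0.506816 substitutions/site.

0.507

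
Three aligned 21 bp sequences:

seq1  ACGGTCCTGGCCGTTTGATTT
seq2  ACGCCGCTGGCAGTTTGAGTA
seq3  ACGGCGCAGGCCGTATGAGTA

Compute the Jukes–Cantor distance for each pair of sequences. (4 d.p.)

d(seq1,seq2) = 0.3597, d(seq1,seq3) = 0.3597, d(seq2,seq3) = 0.2197

seq1–seq2: 6/21 sites differ → p ≈ 0.285714, d = −0.75 ln(1 − 0.380952) = 0.359679 ≈ 0.3597.
seq1–seq3: 6/21 sites differ → p ≈ 0.285714, d = −0.75 ln(1 − 0.380952) = 0.359679 ≈ 0.3597.
seq2–seq3: 4/21 sites differ → p ≈ 0.190476, d = −0.75 ln(1 − 0.253968) = 0.219740 ≈ 0.2197.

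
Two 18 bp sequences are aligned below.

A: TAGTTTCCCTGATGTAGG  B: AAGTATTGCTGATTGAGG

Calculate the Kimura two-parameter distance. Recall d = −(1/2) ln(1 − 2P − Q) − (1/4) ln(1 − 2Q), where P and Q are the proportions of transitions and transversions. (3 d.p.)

Of 18 sites, 1 differences are transitions and 5 are transversions, so P = 1/18 ≈ 0.055556 and Q = 5/18 ≈ 0.277778.
Under the Kimura two-parameter model, d = −½ ln(1 − 2P − Q) − ¼ ln(1 − 2Q).
1 − 2P − Q = 0.61111, giving −½ ln(0.61111) = 0.246239.
1 − 2Q = 0.444444, giving −¼ ln(0.444444) = 0.202733.
d = 0.246239 + 0.202733 = 0.448972.

0.449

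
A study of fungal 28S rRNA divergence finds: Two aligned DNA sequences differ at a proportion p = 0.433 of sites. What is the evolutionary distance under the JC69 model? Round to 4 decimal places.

d = −(3/4) ln(1 − 4p/3) = −0.75 ln(1 − 0.577333) = −0.75 ln(0.422667)
  = −0.75 × (-0.861171) = 0.645878 substitutions/site.

0.6459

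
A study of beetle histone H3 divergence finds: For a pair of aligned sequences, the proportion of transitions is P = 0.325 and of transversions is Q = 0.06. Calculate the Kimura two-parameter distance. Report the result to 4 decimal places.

Under the Kimura two-parameter model, d = −½ ln(1 − 2P − Q) − ¼ ln(1 − 2Q).
1 − 2P − Q = 0.29, giving −½ ln(0.29) = 0.618937.
1 − 2Q = 0.88, giving −¼ ln(0.88) = 0.031958.
d = 0.618937 + 0.031958 = 0.650895.

0.6509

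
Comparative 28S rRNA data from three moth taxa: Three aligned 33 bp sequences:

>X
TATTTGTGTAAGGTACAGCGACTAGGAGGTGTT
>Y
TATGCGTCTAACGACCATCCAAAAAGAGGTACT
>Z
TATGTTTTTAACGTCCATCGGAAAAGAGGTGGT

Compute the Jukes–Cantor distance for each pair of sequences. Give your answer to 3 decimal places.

X–Y: 13/33 sites differ → p ≈ 0.393939, d = −0.75 ln(1 − 0.525252) = 0.558728 ≈ 0.559.
X–Z: 11/33 sites differ → p ≈ 0.333333, d = −0.75 ln(1 − 0.444444) = 0.440839 ≈ 0.441.
Y–Z: 8/33 sites differ → p ≈ 0.242424, d = −0.75 ln(1 − 0.323232) = 0.292820 ≈ 0.293.

d(X,Y) = 0.559, d(X,Z) = 0.441, d(Y,Z) = 0.293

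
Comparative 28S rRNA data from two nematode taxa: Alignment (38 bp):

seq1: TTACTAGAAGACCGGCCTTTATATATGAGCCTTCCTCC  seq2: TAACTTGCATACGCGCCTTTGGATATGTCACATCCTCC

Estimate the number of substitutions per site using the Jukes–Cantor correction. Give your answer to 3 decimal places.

0.410

The sequences differ at 12 of 38 sites, so p = 12/38 ≈ 0.315789.
d = −(3/4) ln(1 − 4p/3) = −0.75 ln(1 − 0.421052) = −0.75 ln(0.578948)
  = −0.75 × (-0.546543) = 0.409907 substitutions/site.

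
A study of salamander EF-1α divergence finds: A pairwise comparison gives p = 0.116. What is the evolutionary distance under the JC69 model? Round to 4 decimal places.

d = −(3/4) ln(1 − 4p/3) = −0.75 ln(1 − 0.154667) = −0.75 ln(0.845333)
  = −0.75 × (-0.168025) = 0.126019 substitutions/site.

0.1260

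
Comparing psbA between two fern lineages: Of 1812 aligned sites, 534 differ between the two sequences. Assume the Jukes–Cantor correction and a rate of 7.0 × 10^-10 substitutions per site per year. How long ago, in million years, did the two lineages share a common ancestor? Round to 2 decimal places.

p = 534/1812 ≈ 0.294702.
d = −(3/4) ln(1 − 4p/3) = −0.75 ln(1 − 0.392936) = −0.75 ln(0.607064)
  = −0.75 × (-0.499121) = 0.374341 substitutions/site.
Under a molecular clock d = 2μt, so t = d/(2μ) = 0.374341 / (2 × 7.0 × 10^-10) = 267.39 million years.

267.39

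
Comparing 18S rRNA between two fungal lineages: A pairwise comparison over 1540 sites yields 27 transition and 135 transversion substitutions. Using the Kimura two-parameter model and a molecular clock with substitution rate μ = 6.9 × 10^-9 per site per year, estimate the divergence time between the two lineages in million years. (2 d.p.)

P = 27/1540 ≈ 0.017532 and Q = 135/1540 ≈ 0.087662.
Under the Kimura two-parameter model, d = −½ ln(1 − 2P − Q) − ¼ ln(1 − 2Q).
1 − 2P − Q = 0.877274, giving −½ ln(0.877274) = 0.065468.
1 − 2Q = 0.824676, giving −¼ ln(0.824676) = 0.048191.
d = 0.065468 + 0.048191 = 0.113659.
Under a molecular clock d = 2μt, so t = d/(2μ) = 0.113659 / (2 × 6.9 × 10^-9) = 8.24 million years.

8.24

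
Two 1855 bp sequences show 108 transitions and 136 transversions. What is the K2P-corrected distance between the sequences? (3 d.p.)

0.145

P = 108/1855 ≈ 0.058221 and Q = 136/1855 ≈ 0.073315.
Under the Kimura two-parameter model, d = −½ ln(1 − 2P − Q) − ¼ ln(1 − 2Q).
1 − 2P − Q = 0.810243, giving −½ ln(0.810243) = 0.105211.
1 − 2Q = 0.85337, giving −¼ ln(0.85337) = 0.039641.
d = 0.105211 + 0.039641 = 0.144852.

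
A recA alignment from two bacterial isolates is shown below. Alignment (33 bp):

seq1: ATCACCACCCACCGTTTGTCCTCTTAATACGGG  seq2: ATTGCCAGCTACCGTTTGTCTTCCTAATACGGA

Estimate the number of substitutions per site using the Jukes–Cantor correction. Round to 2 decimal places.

0.25

The sequences differ at 7 of 33 sites (3, 4, 8, 10, 21, 24, 33), so p = 7/33 ≈ 0.212121.
d = −(3/4) ln(1 − 4p/3) = −0.75 ln(1 − 0.282828) = −0.75 ln(0.717172)
  = −0.75 × (-0.332440) = 0.249330 substitutions/site.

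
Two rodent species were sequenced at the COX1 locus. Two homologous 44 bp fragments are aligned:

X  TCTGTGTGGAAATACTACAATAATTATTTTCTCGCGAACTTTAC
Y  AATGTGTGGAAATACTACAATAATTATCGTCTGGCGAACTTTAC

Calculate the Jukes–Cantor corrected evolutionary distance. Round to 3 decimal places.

0.123

The sequences differ at 5 of 44 sites (1, 2, 28, 29, 33), so p = 5/44 ≈ 0.113636.
d = −(3/4) ln(1 − 4p/3) = −0.75 ln(1 − 0.151515) = −0.75 ln(0.848485)
  = −0.75 × (-0.164303) = 0.123227 substitutions/site.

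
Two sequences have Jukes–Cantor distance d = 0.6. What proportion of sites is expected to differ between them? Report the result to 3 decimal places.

p = (3/4)(1 − e^(−4d/3)) = 0.75 × (1 − e^(-0.8)) = 0.75 × (1 − 0.449329) = 0.413003.

0.413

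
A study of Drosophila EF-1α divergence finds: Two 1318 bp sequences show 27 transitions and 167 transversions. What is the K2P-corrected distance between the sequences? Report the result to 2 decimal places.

0.16

P = 27/1318 ≈ 0.020486 and Q = 167/1318 ≈ 0.126707.
Under the Kimura two-parameter model, d = −½ ln(1 − 2P − Q) − ¼ ln(1 − 2Q).
1 − 2P − Q = 0.832321, giving −½ ln(0.832321) = 0.091769.
1 − 2Q = 0.746586, giving −¼ ln(0.746586) = 0.073061.
d = 0.091769 + 0.073061 = 0.164830.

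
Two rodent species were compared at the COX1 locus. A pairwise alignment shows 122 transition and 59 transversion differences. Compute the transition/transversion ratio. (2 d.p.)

2.07

R = 122/59 = 2.067796… ≈ 2.07 (to 2 d.p.).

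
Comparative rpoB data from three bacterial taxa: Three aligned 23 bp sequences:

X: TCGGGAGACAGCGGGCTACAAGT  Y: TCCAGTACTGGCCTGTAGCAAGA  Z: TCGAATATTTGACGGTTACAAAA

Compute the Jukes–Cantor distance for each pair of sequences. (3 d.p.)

X–Y: 13/23 sites differ → p ≈ 0.565217, d = −0.75 ln(1 − 0.753623) = 1.050669 ≈ 1.051.
X–Z: 12/23 sites differ → p ≈ 0.521739, d = −0.75 ln(1 − 0.695652) = 0.892188 ≈ 0.892.
Y–Z: 9/23 sites differ → p ≈ 0.391304, d = −0.75 ln(1 − 0.521739) = 0.553199 ≈ 0.553.

d(X,Y) = 1.051, d(X,Z) = 0.892, d(Y,Z) = 0.553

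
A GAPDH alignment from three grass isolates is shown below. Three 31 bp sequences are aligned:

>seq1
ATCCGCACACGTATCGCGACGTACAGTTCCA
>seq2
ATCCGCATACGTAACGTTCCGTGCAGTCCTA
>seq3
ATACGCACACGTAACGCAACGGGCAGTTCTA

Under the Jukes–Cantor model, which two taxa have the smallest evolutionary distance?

seq1–seq2: 8/31 differ, p = 0.258, d = 0.316.
seq1–seq3: 6/31 differ, p = 0.194, d = 0.224.
seq2–seq3: 7/31 differ, p = 0.226, d = 0.269.
The smallest distance is between seq1 and seq3.

seq1 and seq3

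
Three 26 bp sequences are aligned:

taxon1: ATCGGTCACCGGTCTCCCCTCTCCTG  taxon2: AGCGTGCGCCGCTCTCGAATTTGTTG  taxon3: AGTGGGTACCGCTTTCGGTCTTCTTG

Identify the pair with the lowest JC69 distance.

taxon1–taxon2: 11/26 differ, p = 0.423, d = 0.623.
taxon1–taxon3: 12/26 differ, p = 0.462, d = 0.717.
taxon2–taxon3: 9/26 differ, p = 0.346, d = 0.464.
The smallest distance is between taxon2 and taxon3.

taxon2 and taxon3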